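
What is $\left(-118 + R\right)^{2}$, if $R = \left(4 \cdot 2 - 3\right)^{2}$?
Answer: $8649$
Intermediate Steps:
$R = 25$ ($R = \left(8 - 3\right)^{2} = 5^{2} = 25$)
$\left(-118 + R\right)^{2} = \left(-118 + 25\right)^{2} = \left(-93\right)^{2} = 8649$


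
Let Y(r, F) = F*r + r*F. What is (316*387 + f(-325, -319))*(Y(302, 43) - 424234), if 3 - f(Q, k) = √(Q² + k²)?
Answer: -48705451290 + 398262*√207386 ≈ -4.8524e+10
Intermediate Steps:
Y(r, F) = 2*F*r (Y(r, F) = F*r + F*r = 2*F*r)
f(Q, k) = 3 - √(Q² + k²)
(316*387 + f(-325, -319))*(Y(302, 43) - 424234) = (316*387 + (3 - √((-325)² + (-319)²)))*(2*43*302 - 424234) = (122292 + (3 - √(105625 + 101761)))*(25972 - 424234) = (122292 + (3 - √207386))*(-398262) = (122295 - √207386)*(-398262) = -48705451290 + 398262*√207386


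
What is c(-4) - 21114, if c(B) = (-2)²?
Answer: -21110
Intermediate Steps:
c(B) = 4
c(-4) - 21114 = 4 - 21114 = -21110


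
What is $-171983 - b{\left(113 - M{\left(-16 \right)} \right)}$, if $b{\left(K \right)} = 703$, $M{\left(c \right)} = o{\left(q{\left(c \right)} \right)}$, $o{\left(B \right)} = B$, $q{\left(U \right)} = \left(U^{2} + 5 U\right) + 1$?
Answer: $-172686$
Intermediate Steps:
$q{\left(U \right)} = 1 + U^{2} + 5 U$
$M{\left(c \right)} = 1 + c^{2} + 5 c$
$-171983 - b{\left(113 - M{\left(-16 \right)} \right)} = -171983 - 703 = -172686$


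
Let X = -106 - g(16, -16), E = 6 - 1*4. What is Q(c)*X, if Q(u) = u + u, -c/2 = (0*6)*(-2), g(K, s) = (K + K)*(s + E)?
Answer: 0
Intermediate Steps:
E = 2 (E = 6 - 4 = 2)
g(K, s) = 2*K*(2 + s) (g(K, s) = (K + K)*(s + 2) = (2*K)*(2 + s) = 2*K*(2 + s))
c = 0 (c = -2*0*6*(-2) = -0*(-2) = -2*0 = 0)
Q(u) = 2*u
X = 342 (X = -106 - 2*16*(2 - 16) = -106 - 2*16*(-14) = -106 - 1*(-448) = -106 + 448 = 342)
Q(c)*X = (2*0)*342 = 0*342 = 0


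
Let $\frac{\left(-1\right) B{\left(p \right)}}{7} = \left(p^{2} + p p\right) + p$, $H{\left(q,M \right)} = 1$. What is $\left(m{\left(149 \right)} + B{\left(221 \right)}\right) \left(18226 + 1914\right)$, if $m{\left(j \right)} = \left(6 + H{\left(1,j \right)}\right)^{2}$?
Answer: $-13801378080$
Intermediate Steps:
$B{\left(p \right)} = - 14 p^{2} - 7 p$ ($B{\left(p \right)} = - 7 \left(\left(p^{2} + p p\right) + p\right) = - 7 \left(\left(p^{2} + p^{2}\right) + p\right) = - 7 \left(2 p^{2} + p\right) = - 7 \left(p + 2 p^{2}\right) = - 14 p^{2} - 7 p$)
$m{\left(j \right)} = 49$ ($m{\left(j \right)} = \left(6 + 1\right)^{2} = 7^{2} = 49$)
$\left(m{\left(149 \right)} + B{\left(221 \right)}\right) \left(18226 + 1914\right) = \left(49 - 1547 \left(1 + 2 \cdot 221\right)\right) \left(18226 + 1914\right) = \left(49 - 1547 \left(1 + 442\right)\right) 20140 = \left(49 - 1547 \cdot 443\right) 20140 = \left(49 - 685321\right) 20140 = \left(-685272\right) 20140 = -13801378080$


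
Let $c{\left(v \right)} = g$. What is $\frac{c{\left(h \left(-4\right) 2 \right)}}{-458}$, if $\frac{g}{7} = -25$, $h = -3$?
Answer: $\frac{175}{458} \approx 0.3821$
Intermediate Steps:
$g = -175$ ($g = 7 \left(-25\right) = -175$)
$c{\left(v \right)} = -175$
$\frac{c{\left(h \left(-4\right) 2 \right)}}{-458} = - \frac{175}{-458} = \left(-175\right) \left(- \frac{1}{458}\right) = \frac{175}{458}$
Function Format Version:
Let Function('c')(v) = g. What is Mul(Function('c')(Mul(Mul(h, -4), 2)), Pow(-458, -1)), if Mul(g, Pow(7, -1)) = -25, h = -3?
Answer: Rational(175, 458) ≈ 0.38210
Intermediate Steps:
g = -175 (g = Mul(7, -25) = -175)
Function('c')(v) = -175
Mul(Function('c')(Mul(Mul(h, -4), 2)), Pow(-458, -1)) = Mul(-175, Pow(-458, -1)) = Mul(-175, Rational(-1, 458)) = Rational(175, 458)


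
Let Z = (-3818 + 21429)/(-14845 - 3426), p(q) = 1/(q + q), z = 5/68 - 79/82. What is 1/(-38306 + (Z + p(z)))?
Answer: -4120941/157863053461 ≈ -2.6105e-5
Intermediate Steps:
z = -2481/2788 (z = 5*(1/68) - 79*1/82 = 5/68 - 79/82 = -2481/2788 ≈ -0.88988)
p(q) = 1/(2*q)
Z = -1601/1661 (Z = 17611/(-18271) = 17611*(-1/18271) = -1601/1661 ≈ -0.96388)
1/(-38306 + (Z + p(z))) = 1/(-38306 + (-1601/1661 + 1/(2*(-2481/2788)))) = 1/(-38306 + (-1601/1661 + (1/2)*(-2788/2481))) = 1/(-38306 + (-1601/1661 - 1394/2481)) = 1/(-38306 - 6287515/4120941) = 1/(-157863053461/4120941) = -4120941/157863053461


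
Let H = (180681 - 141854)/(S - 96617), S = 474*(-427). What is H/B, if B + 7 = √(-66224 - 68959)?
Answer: 271789/40436396480 + 38827*I*√135183/40436396480 ≈ 6.7214e-6 + 0.00035304*I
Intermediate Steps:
S = -202398
H = -38827/299015 (H = (180681 - 141854)/(-202398 - 96617) = 38827/(-299015) = 38827*(-1/299015) = -38827/299015 ≈ -0.12985)
B = -7 + I*√135183 (B = -7 + √(-66224 - 68959) = -7 + √(-135183) = -7 + I*√135183 ≈ -7.0 + 367.67*I)
H/B = -38827/(299015*(-7 + I*√135183))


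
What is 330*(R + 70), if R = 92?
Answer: 53460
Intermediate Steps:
330*(R + 70) = 330*(92 + 70) = 330*162 = 53460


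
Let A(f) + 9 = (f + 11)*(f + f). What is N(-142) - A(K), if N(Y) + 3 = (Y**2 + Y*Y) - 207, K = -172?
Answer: -15257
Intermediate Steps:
A(f) = -9 + 2*f*(11 + f) (A(f) = -9 + (f + 11)*(f + f) = -9 + (11 + f)*(2*f) = -9 + 2*f*(11 + f))
N(Y) = -210 + 2*Y**2 (N(Y) = -3 + ((Y**2 + Y*Y) - 207) = -3 + ((Y**2 + Y**2) - 207) = -3 + (2*Y**2 - 207) = -3 + (-207 + 2*Y**2) = -210 + 2*Y**2)
N(-142) - A(K) = (-210 + 2*(-142)**2) - (-9 + 2*(-172)**2 + 22*(-172)) = (-210 + 2*20164) - (-9 + 2*29584 - 3784) = (-210 + 40328) - (-9 + 59168 - 3784) = 40118 - 1*55375 = 40118 - 55375 = -15257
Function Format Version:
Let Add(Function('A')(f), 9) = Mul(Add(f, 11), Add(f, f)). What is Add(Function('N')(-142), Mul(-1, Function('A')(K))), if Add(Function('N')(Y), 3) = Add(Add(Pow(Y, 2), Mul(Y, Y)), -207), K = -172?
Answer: -15257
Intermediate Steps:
Function('A')(f) = Add(-9, Mul(2, f, Add(11, f))) (Function('A')(f) = Add(-9, Mul(Add(f, 11), Add(f, f))) = Add(-9, Mul(Add(11, f), Mul(2, f))) = Add(-9, Mul(2, f, Add(11, f))))
Function('N')(Y) = Add(-210, Mul(2, Pow(Y, 2))) (Function('N')(Y) = Add(-3, Add(Add(Pow(Y, 2), Mul(Y, Y)), -207)) = Add(-3, Add(Add(Pow(Y, 2), Pow(Y, 2)), -207)) = Add(-3, Add(Mul(2, Pow(Y, 2)), -207)) = Add(-3, Add(-207, Mul(2, Pow(Y, 2)))) = Add(-210, Mul(2, Pow(Y, 2))))
Add(Function('N')(-142), Mul(-1, Function('A')(K))) = Add(Add(-210, Mul(2, Pow(-142, 2))), Mul(-1, Add(-9, Mul(2, Pow(-172, 2)), Mul(22, -172)))) = Add(Add(-210, Mul(2, 20164)), Mul(-1, Add(-9, Mul(2, 29584), -3784))) = Add(Add(-210, 40328), Mul(-1, Add(-9, 59168, -3784))) = Add(40118, Mul(-1, 55375)) = Add(40118, -55375) = -15257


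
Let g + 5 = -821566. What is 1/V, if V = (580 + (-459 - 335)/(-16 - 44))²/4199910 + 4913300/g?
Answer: -79627482891000/469529671883299 ≈ -0.16959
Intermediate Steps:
g = -821571 (g = -5 - 821566 = -821571)
V = -469529671883299/79627482891000 (V = (580 + (-459 - 335)/(-16 - 44))²/4199910 + 4913300/(-821571) = (580 - 794/(-60))²*(1/4199910) + 4913300*(-1/821571) = (580 - 794*(-1/60))²*(1/4199910) - 4913300/821571 = (580 + 397/30)²*(1/4199910) - 4913300/821571 = (17797/30)²*(1/4199910) - 4913300/821571 = (316733209/900)*(1/4199910) - 4913300/821571 = 24364093/290763000 - 4913300/821571 = -469529671883299/79627482891000 ≈ -5.8966)
1/V = 1/(-469529671883299/79627482891000) = -79627482891000/469529671883299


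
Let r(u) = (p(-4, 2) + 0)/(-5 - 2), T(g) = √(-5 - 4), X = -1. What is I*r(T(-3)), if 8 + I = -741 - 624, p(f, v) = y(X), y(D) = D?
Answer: -1373/7 ≈ -196.14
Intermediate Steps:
T(g) = 3*I (T(g) = √(-9) = 3*I)
p(f, v) = -1
r(u) = ⅐ (r(u) = (-1 + 0)/(-5 - 2) = -1/(-7) = -1*(-⅐) = ⅐)
I = -1373 (I = -8 + (-741 - 624) = -8 - 1365 = -1373)
I*r(T(-3)) = -1373*⅐ = -1373/7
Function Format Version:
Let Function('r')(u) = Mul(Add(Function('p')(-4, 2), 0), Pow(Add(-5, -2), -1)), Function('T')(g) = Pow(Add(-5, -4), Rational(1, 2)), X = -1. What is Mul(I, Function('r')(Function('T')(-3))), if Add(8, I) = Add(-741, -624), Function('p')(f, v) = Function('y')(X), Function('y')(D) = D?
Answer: Rational(-1373, 7) ≈ -196.14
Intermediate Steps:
Function('T')(g) = Mul(3, I) (Function('T')(g) = Pow(-9, Rational(1, 2)) = Mul(3, I))
Function('p')(f, v) = -1
Function('r')(u) = Rational(1, 7) (Function('r')(u) = Mul(Add(-1, 0), Pow(Add(-5, -2), -1)) = Mul(-1, Pow(-7, -1)) = Mul(-1, Rational(-1, 7)) = Rational(1, 7))
I = -1373 (I = Add(-8, Add(-741, -624)) = Add(-8, -1365) = -1373)
Mul(I, Function('r')(Function('T')(-3))) = Mul(-1373, Rational(1, 7)) = Rational(-1373, 7)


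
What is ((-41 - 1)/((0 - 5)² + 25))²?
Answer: 441/625 ≈ 0.70560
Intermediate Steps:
((-41 - 1)/((0 - 5)² + 25))² = (-42/((-5)² + 25))² = (-42/(25 + 25))² = (-42/50)² = (-42*1/50)² = (-21/25)² = 441/625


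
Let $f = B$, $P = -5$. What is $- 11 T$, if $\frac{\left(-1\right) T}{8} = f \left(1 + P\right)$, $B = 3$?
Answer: $-1056$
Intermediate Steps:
$f = 3$
$T = 96$ ($T = - 8 \cdot 3 \left(1 - 5\right) = - 8 \cdot 3 \left(-4\right) = \left(-8\right) \left(-12\right) = 96$)
$- 11 T = \left(-11\right) 96 = -1056$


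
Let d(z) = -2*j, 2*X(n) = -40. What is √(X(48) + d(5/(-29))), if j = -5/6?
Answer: I*√165/3 ≈ 4.2817*I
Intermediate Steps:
j = -⅚ (j = -5*⅙ = -⅚ ≈ -0.83333)
X(n) = -20 (X(n) = (½)*(-40) = -20)
d(z) = 5/3 (d(z) = -2*(-⅚) = 5/3)
√(X(48) + d(5/(-29))) = √(-20 + 5/3) = √(-55/3) = I*√165/3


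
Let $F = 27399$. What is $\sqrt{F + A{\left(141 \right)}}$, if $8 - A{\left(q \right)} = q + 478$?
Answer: $2 \sqrt{6697} \approx 163.67$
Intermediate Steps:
$A{\left(q \right)} = -470 - q$ ($A{\left(q \right)} = 8 - \left(q + 478\right) = 8 - \left(478 + q\right) = -470 - q$)
$\sqrt{F + A{\left(141 \right)}} = \sqrt{27399 - 611} = \sqrt{26788} = 2 \sqrt{6697}$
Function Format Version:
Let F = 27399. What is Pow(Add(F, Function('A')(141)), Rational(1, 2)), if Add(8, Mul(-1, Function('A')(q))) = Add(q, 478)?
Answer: Mul(2, Pow(6697, Rational(1, 2))) ≈ 163.67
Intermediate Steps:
Function('A')(q) = Add(-470, Mul(-1, q)) (Function('A')(q) = Add(8, Mul(-1, Add(q, 478))) = Add(8, Mul(-1, Add(478, q))) = Add(8, Add(-478, Mul(-1, q))) = Add(-470, Mul(-1, q)))
Pow(Add(F, Function('A')(141)), Rational(1, 2)) = Pow(Add(27399, Add(-470, Mul(-1, 141))), Rational(1, 2)) = Pow(Add(27399, Add(-470, -141)), Rational(1, 2)) = Pow(Add(27399, -611), Rational(1, 2)) = Pow(26788, Rational(1, 2)) = Mul(2, Pow(6697, Rational(1, 2)))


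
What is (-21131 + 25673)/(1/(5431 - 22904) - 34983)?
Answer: -39681183/305628980 ≈ -0.12983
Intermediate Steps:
(-21131 + 25673)/(1/(5431 - 22904) - 34983) = 4542/(1/(-17473) - 34983) = 4542/(-1/17473 - 34983) = 4542/(-611257960/17473) = 4542*(-17473/611257960) = -39681183/305628980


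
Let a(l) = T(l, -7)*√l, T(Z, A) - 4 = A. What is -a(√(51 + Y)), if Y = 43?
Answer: 3*94^(¼) ≈ 9.3412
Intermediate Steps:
T(Z, A) = 4 + A
a(l) = -3*√l (a(l) = (4 - 7)*√l = -3*√l)
-a(√(51 + Y)) = -(-3)*√(√(51 + 43)) = -(-3)*√(√94) = -(-3)*94^(¼) = 3*94^(¼)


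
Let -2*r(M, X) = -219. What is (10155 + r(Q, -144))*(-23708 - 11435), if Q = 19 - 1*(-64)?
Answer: -721450647/2 ≈ -3.6073e+8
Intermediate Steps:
Q = 83 (Q = 19 + 64 = 83)
r(M, X) = 219/2 (r(M, X) = -½*(-219) = 219/2)
(10155 + r(Q, -144))*(-23708 - 11435) = (10155 + 219/2)*(-23708 - 11435) = (20529/2)*(-35143) = -721450647/2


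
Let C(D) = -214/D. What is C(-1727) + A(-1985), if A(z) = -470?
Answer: -811476/1727 ≈ -469.88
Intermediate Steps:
C(-1727) + A(-1985) = -214/(-1727) - 470 = -214*(-1/1727) - 470 = 214/1727 - 470 = -811476/1727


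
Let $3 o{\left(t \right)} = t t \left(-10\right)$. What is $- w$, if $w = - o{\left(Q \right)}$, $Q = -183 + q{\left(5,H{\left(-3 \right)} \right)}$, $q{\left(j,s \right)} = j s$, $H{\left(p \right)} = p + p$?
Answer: $-151230$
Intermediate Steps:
$H{\left(p \right)} = 2 p$
$Q = -213$ ($Q = -183 + 5 \cdot 2 \left(-3\right) = -183 + 5 \left(-6\right) = -183 - 30 = -213$)
$o{\left(t \right)} = - \frac{10 t^{2}}{3}$ ($o{\left(t \right)} = \frac{t t \left(-10\right)}{3} = \frac{t^{2} \left(-10\right)}{3} = \frac{\left(-10\right) t^{2}}{3} = - \frac{10 t^{2}}{3}$)
$w = 151230$ ($w = - \frac{\left(-10\right) \left(-213\right)^{2}}{3} = - \frac{\left(-10\right) 45369}{3} = \left(-1\right) \left(-151230\right) = 151230$)
$- w = \left(-1\right) 151230 = -151230$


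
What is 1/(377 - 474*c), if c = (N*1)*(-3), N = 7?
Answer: 1/10331 ≈ 9.6796e-5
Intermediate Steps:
c = -21 (c = (7*1)*(-3) = 7*(-3) = -21)
1/(377 - 474*c) = 1/(377 - 474*(-21)) = 1/(377 + 9954) = 1/10331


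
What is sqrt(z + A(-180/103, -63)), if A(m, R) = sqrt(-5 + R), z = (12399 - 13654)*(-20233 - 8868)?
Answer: sqrt(36521755 + 2*I*sqrt(17)) ≈ 6043.3 + 0.e-4*I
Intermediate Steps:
z = 36521755 (z = -1255*(-29101) = 36521755)
sqrt(z + A(-180/103, -63)) = sqrt(36521755 + sqrt(-5 - 63)) = sqrt(36521755 + sqrt(-68)) = sqrt(36521755 + 2*I*sqrt(17))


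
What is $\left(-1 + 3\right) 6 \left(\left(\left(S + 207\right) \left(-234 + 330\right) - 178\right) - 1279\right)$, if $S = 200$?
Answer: $451380$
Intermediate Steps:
$\left(-1 + 3\right) 6 \left(\left(\left(S + 207\right) \left(-234 + 330\right) - 178\right) - 1279\right) = \left(-1 + 3\right) 6 \left(\left(\left(200 + 207\right) \left(-234 + 330\right) - 178\right) - 1279\right) = 2 \cdot 6 \left(\left(407 \cdot 96 - 178\right) - 1279\right) = 12 \left(\left(39072 - 178\right) - 1279\right) = 12 \left(38894 - 1279\right) = 12 \cdot 37615 = 451380$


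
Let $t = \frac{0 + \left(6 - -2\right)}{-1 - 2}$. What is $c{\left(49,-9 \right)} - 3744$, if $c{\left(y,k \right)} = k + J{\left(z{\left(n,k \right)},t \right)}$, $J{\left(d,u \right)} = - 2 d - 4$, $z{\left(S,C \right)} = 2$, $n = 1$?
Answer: $-3761$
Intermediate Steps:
$t = - \frac{8}{3}$ ($t = \frac{0 + \left(6 + 2\right)}{-3} = \left(0 + 8\right) \left(- \frac{1}{3}\right) = 8 \left(- \frac{1}{3}\right) = - \frac{8}{3} \approx -2.6667$)
$J{\left(d,u \right)} = -4 - 2 d$
$c{\left(y,k \right)} = -8 + k$ ($c{\left(y,k \right)} = k - 8 = -8 + k$)
$c{\left(49,-9 \right)} - 3744 = \left(-8 - 9\right) - 3744 = -17 - 3744 = -3761$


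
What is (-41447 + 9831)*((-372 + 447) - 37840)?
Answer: 1193978240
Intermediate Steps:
(-41447 + 9831)*((-372 + 447) - 37840) = -31616*(75 - 37840) = -31616*(-37765) = 1193978240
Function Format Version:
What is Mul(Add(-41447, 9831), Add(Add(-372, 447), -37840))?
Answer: 1193978240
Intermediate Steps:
Mul(Add(-41447, 9831), Add(Add(-372, 447), -37840)) = Mul(-31616, Add(75, -37840)) = Mul(-31616, -37765) = 1193978240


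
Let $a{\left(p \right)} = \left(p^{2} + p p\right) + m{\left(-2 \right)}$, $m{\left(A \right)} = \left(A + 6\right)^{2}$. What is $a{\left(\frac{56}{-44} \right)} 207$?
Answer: $\frac{481896}{121} \approx 3982.6$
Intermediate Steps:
$m{\left(A \right)} = \left(6 + A\right)^{2}$
$a{\left(p \right)} = 16 + 2 p^{2}$ ($a{\left(p \right)} = \left(p^{2} + p p\right) + \left(6 - 2\right)^{2} = \left(p^{2} + p^{2}\right) + 4^{2} = 2 p^{2} + 16 = 16 + 2 p^{2}$)
$a{\left(\frac{56}{-44} \right)} 207 = \left(16 + 2 \left(\frac{56}{-44}\right)^{2}\right) 207 = \left(16 + 2 \left(56 \left(- \frac{1}{44}\right)\right)^{2}\right) 207 = \left(16 + 2 \left(- \frac{14}{11}\right)^{2}\right) 207 = \left(16 + 2 \cdot \frac{196}{121}\right) 207 = \left(16 + \frac{392}{121}\right) 207 = \frac{2328}{121} \cdot 207 = \frac{481896}{121}$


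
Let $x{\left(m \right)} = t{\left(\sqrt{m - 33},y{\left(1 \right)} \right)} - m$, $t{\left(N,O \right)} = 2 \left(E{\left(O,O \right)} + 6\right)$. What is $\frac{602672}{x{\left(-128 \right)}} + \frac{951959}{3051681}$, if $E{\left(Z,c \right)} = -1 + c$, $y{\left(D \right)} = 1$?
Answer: $\frac{65689141639}{15258405} \approx 4305.1$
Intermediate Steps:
$t{\left(N,O \right)} = 10 + 2 O$ ($t{\left(N,O \right)} = 2 \left(\left(-1 + O\right) + 6\right) = 2 \left(5 + O\right) = 10 + 2 O$)
$x{\left(m \right)} = 12 - m$ ($x{\left(m \right)} = \left(10 + 2 \cdot 1\right) - m = \left(10 + 2\right) - m = 12 - m$)
$\frac{602672}{x{\left(-128 \right)}} + \frac{951959}{3051681} = \frac{602672}{12 - -128} + \frac{951959}{3051681} = \frac{602672}{12 + 128} + 951959 \cdot \frac{1}{3051681} = \frac{602672}{140} + \frac{951959}{3051681} = 602672 \cdot \frac{1}{140} + \frac{951959}{3051681} = \frac{21524}{5} + \frac{951959}{3051681} = \frac{65689141639}{15258405}$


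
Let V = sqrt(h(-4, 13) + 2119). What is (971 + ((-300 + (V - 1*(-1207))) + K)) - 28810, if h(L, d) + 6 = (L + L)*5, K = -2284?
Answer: -29216 + sqrt(2073) ≈ -29170.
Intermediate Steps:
h(L, d) = -6 + 10*L (h(L, d) = -6 + (L + L)*5 = -6 + (2*L)*5 = -6 + 10*L)
V = sqrt(2073) (V = sqrt((-6 + 10*(-4)) + 2119) = sqrt((-6 - 40) + 2119) = sqrt(-46 + 2119) = sqrt(2073) ≈ 45.530)
(971 + ((-300 + (V - 1*(-1207))) + K)) - 28810 = (971 + ((-300 + (sqrt(2073) - 1*(-1207))) - 2284)) - 28810 = (971 + ((-300 + (sqrt(2073) + 1207)) - 2284)) - 28810 = (971 + ((-300 + (1207 + sqrt(2073))) - 2284)) - 28810 = (971 + ((907 + sqrt(2073)) - 2284)) - 28810 = (971 + (-1377 + sqrt(2073))) - 28810 = (-406 + sqrt(2073)) - 28810 = -29216 + sqrt(2073)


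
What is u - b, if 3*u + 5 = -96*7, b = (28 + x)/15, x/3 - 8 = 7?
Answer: -3458/15 ≈ -230.53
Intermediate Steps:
x = 45 (x = 24 + 3*7 = 24 + 21 = 45)
b = 73/15 (b = (28 + 45)/15 = 73*(1/15) = 73/15 ≈ 4.8667)
u = -677/3 (u = -5/3 + (-96*7)/3 = -5/3 + (⅓)*(-672) = -5/3 - 224 = -677/3 ≈ -225.67)
u - b = -677/3 - 1*73/15 = -677/3 - 73/15 = -3458/15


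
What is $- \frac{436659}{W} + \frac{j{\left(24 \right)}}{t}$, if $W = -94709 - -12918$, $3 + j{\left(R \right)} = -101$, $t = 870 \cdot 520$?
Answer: $\frac{1899384859}{355790850} \approx 5.3385$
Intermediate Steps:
$t = 452400$
$j{\left(R \right)} = -104$ ($j{\left(R \right)} = -3 - 101 = -104$)
$W = -81791$ ($W = -94709 + 12918 = -81791$)
$- \frac{436659}{W} + \frac{j{\left(24 \right)}}{t} = - \frac{436659}{-81791} - \frac{104}{452400} = \left(-436659\right) \left(- \frac{1}{81791}\right) - \frac{1}{4350} = \frac{436659}{81791} - \frac{1}{4350} = \frac{1899384859}{355790850}$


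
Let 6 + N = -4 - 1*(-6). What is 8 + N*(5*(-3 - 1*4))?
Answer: 148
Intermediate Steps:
N = -4 (N = -6 + (-4 - 1*(-6)) = -6 + (-4 + 6) = -6 + 2 = -4)
8 + N*(5*(-3 - 1*4)) = 8 - 20*(-3 - 1*4) = 8 - 20*(-3 - 4) = 8 - 20*(-7) = 8 - 4*(-35) = 8 + 140 = 148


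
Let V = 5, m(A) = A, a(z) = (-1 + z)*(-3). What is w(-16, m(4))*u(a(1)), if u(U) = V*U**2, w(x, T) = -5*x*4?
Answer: 0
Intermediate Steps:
a(z) = 3 - 3*z
w(x, T) = -20*x
u(U) = 5*U**2
w(-16, m(4))*u(a(1)) = (-20*(-16))*(5*(3 - 3*1)**2) = 320*(5*(3 - 3)**2) = 320*(5*0**2) = 320*(5*0) = 320*0 = 0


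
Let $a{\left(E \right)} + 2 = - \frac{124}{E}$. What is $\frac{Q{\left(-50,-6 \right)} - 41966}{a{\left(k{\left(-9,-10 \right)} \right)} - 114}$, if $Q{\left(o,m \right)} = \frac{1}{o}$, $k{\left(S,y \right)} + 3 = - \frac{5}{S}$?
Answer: $\frac{23081311}{35900} \approx 642.93$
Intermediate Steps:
$k{\left(S,y \right)} = -3 - \frac{5}{S}$
$a{\left(E \right)} = -2 - \frac{124}{E}$
$\frac{Q{\left(-50,-6 \right)} - 41966}{a{\left(k{\left(-9,-10 \right)} \right)} - 114} = \frac{\frac{1}{-50} - 41966}{\left(-2 - \frac{124}{-3 - \frac{5}{-9}}\right) - 114} = \frac{- \frac{1}{50} - 41966}{\left(-2 - \frac{124}{-3 - - \frac{5}{9}}\right) - 114} = - \frac{2098301}{50 \left(\left(-2 - \frac{124}{-3 + \frac{5}{9}}\right) - 114\right)} = - \frac{2098301}{50 \left(\left(-2 - \frac{124}{- \frac{22}{9}}\right) - 114\right)} = - \frac{2098301}{50 \left(\left(-2 - - \frac{558}{11}\right) - 114\right)} = - \frac{2098301}{50 \left(\left(-2 + \frac{558}{11}\right) - 114\right)} = - \frac{2098301}{50 \left(\frac{536}{11} - 114\right)} = - \frac{2098301}{50 \left(- \frac{718}{11}\right)} = \left(- \frac{2098301}{50}\right) \left(- \frac{11}{718}\right) = \frac{23081311}{35900}$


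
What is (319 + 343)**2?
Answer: 438244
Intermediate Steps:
(319 + 343)**2 = 662**2 = 438244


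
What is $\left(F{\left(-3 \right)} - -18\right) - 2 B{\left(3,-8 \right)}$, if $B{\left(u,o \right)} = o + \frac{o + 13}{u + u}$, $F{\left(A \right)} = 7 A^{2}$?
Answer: $\frac{286}{3} \approx 95.333$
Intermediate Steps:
$B{\left(u,o \right)} = o + \frac{13 + o}{2 u}$
$\left(F{\left(-3 \right)} - -18\right) - 2 B{\left(3,-8 \right)} = \left(7 \left(-3\right)^{2} - -18\right) - 2 \frac{13 - 8 + 2 \left(-8\right) 3}{2 \cdot 3} = \left(7 \cdot 9 + 18\right) - 2 \cdot \frac{1}{2} \cdot \frac{1}{3} \left(13 - 8 - 48\right) = \left(63 + 18\right) - 2 \cdot \frac{1}{2} \cdot \frac{1}{3} \left(-43\right) = 81 - - \frac{43}{3} = 81 + \frac{43}{3} = \frac{286}{3}$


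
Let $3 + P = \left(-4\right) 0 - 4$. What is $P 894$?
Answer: $-6258$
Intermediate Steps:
$P = -7$ ($P = -3 - 4 = -7$)
$P 894 = \left(-7\right) 894 = -6258$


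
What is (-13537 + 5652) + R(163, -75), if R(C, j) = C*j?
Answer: -20110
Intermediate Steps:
(-13537 + 5652) + R(163, -75) = (-13537 + 5652) + 163*(-75) = -7885 - 12225 = -20110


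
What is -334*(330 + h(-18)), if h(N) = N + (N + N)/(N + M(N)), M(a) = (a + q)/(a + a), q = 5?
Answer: -66604944/635 ≈ -1.0489e+5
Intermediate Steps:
M(a) = (5 + a)/(2*a) (M(a) = (a + 5)/(a + a) = (5 + a)/((2*a)) = (5 + a)*(1/(2*a)) = (5 + a)/(2*a))
h(N) = N + 2*N/(N + (5 + N)/(2*N)) (h(N) = N + (N + N)/(N + (5 + N)/(2*N)) = N + (2*N)/(N + (5 + N)/(2*N)) = N + 2*N/(N + (5 + N)/(2*N)))
-334*(330 + h(-18)) = -334*(330 - 18*(5 - 18 + 2*(-18)*(2 - 18))/(5 - 18 + 2*(-18)²)) = -334*(330 - 18*(5 - 18 + 2*(-18)*(-16))/(5 - 18 + 2*324)) = -334*(330 - 18*(5 - 18 + 576)/(5 - 18 + 648)) = -334*(330 - 18*563/635) = -334*(330 - 18*1/635*563) = -334*(330 - 10134/635) = -334*199416/635 = -66604944/635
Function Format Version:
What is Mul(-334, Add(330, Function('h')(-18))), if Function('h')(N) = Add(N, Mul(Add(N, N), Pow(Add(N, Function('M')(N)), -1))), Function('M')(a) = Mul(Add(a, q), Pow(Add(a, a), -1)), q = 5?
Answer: Rational(-66604944, 635) ≈ -1.0489e+5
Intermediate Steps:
Function('M')(a) = Mul(Rational(1, 2), Pow(a, -1), Add(5, a)) (Function('M')(a) = Mul(Add(a, 5), Pow(Add(a, a), -1)) = Mul(Add(5, a), Pow(Mul(2, a), -1)) = Mul(Add(5, a), Mul(Rational(1, 2), Pow(a, -1))) = Mul(Rational(1, 2), Pow(a, -1), Add(5, a)))
Function('h')(N) = Add(N, Mul(2, N, Pow(Add(N, Mul(Rational(1, 2), Pow(N, -1), Add(5, N))), -1))) (Function('h')(N) = Add(N, Mul(Add(N, N), Pow(Add(N, Mul(Rational(1, 2), Pow(N, -1), Add(5, N))), -1))) = Add(N, Mul(Mul(2, N), Pow(Add(N, Mul(Rational(1, 2), Pow(N, -1), Add(5, N))), -1))) = Add(N, Mul(2, N, Pow(Add(N, Mul(Rational(1, 2), Pow(N, -1), Add(5, N))), -1))))
Mul(-334, Add(330, Function('h')(-18))) = Mul(-334, Add(330, Mul(-18, Pow(Add(5, -18, Mul(2, Pow(-18, 2))), -1), Add(5, -18, Mul(2, -18, Add(2, -18)))))) = Mul(-334, Add(330, Mul(-18, Pow(Add(5, -18, Mul(2, 324)), -1), Add(5, -18, Mul(2, -18, -16))))) = Mul(-334, Add(330, Mul(-18, Pow(Add(5, -18, 648), -1), Add(5, -18, 576)))) = Mul(-334, Add(330, Mul(-18, Pow(635, -1), 563))) = Mul(-334, Add(330, Mul(-18, Rational(1, 635), 563))) = Mul(-334, Add(330, Rational(-10134, 635))) = Mul(-334, Rational(199416, 635)) = Rational(-66604944, 635)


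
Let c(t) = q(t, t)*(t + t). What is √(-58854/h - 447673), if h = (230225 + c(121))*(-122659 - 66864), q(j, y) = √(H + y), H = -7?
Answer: √(-3702006937818036977183 - 3891348372047624114*√114)/(189523*√(230225 + 242*√114)) ≈ 669.08*I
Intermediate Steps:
q(j, y) = √(-7 + y)
c(t) = 2*t*√(-7 + t) (c(t) = √(-7 + t)*(t + t) = √(-7 + t)*(2*t) = 2*t*√(-7 + t))
h = -43632932675 - 45864566*√114 (h = (230225 + 2*121*√(-7 + 121))*(-122659 - 66864) = (230225 + 2*121*√114)*(-189523) = (230225 + 242*√114)*(-189523) = -43632932675 - 45864566*√114 ≈ -4.4123e+10)
√(-58854/h - 447673) = √(-58854/(-43632932675 - 45864566*√114) - 447673) = √(-447673 - 58854/(-43632932675 - 45864566*√114))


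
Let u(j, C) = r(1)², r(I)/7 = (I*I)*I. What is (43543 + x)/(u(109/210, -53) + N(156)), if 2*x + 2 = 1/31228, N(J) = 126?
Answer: 2719459153/10929800 ≈ 248.81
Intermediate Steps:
r(I) = 7*I³ (r(I) = 7*((I*I)*I) = 7*(I²*I) = 7*I³)
u(j, C) = 49 (u(j, C) = (7*1³)² = (7*1)² = 7² = 49)
x = -62455/62456 (x = -1 + (½)/31228 = -1 + (½)*(1/31228) = -1 + 1/62456 = -62455/62456 ≈ -0.99998)
(43543 + x)/(u(109/210, -53) + N(156)) = (43543 - 62455/62456)/(49 + 126) = (2719459153/62456)/175 = (2719459153/62456)*(1/175) = 2719459153/10929800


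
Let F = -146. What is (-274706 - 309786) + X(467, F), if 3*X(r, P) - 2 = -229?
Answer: -1753703/3 ≈ -5.8457e+5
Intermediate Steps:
X(r, P) = -227/3 (X(r, P) = ⅔ + (⅓)*(-229) = ⅔ - 229/3 = -227/3)
(-274706 - 309786) + X(467, F) = (-274706 - 309786) - 227/3 = -584492 - 227/3 = -1753703/3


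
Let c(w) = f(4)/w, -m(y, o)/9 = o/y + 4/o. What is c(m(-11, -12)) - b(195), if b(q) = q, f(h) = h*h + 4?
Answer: -2969/15 ≈ -197.93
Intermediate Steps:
m(y, o) = -36/o - 9*o/y (m(y, o) = -9*(o/y + 4/o) = -9*(4/o + o/y) = -36/o - 9*o/y)
f(h) = 4 + h**2 (f(h) = h**2 + 4 = 4 + h**2)
c(w) = 20/w (c(w) = (4 + 4**2)/w = (4 + 16)/w = 20/w)
c(m(-11, -12)) - b(195) = 20/(-36/(-12) - 9*(-12)/(-11)) - 1*195 = 20/(-36*(-1/12) - 9*(-12)*(-1/11)) - 195 = 20/(3 - 108/11) - 195 = 20/(-75/11) - 195 = 20*(-11/75) - 195 = -44/15 - 195 = -2969/15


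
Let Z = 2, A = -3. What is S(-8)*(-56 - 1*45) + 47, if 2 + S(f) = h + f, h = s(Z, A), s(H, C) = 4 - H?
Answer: 855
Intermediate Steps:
h = 2 (h = 4 - 1*2 = 4 - 2 = 2)
S(f) = f (S(f) = -2 + (2 + f) = f)
S(-8)*(-56 - 1*45) + 47 = -8*(-56 - 1*45) + 47 = -8*(-56 - 45) + 47 = -8*(-101) + 47 = 808 + 47 = 855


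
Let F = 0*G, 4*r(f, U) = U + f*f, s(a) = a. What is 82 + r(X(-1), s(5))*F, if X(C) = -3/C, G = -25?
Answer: 82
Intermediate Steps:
r(f, U) = U/4 + f²/4 (r(f, U) = (U + f*f)/4 = (U + f²)/4 = U/4 + f²/4)
F = 0 (F = 0*(-25) = 0)
82 + r(X(-1), s(5))*F = 82 + ((¼)*5 + (-3/(-1))²/4)*0 = 82 + (5/4 + (-3*(-1))²/4)*0 = 82 + (5/4 + (¼)*3²)*0 = 82 + (5/4 + (¼)*9)*0 = 82 + (5/4 + 9/4)*0 = 82 + (7/2)*0 = 82 + 0 = 82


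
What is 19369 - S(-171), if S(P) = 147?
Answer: 19222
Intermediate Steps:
19369 - S(-171) = 19369 - 1*147 = 19369 - 147 = 19222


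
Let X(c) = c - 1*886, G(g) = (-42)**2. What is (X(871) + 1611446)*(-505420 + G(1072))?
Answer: -811606891736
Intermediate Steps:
G(g) = 1764
X(c) = -886 + c (X(c) = c - 886 = -886 + c)
(X(871) + 1611446)*(-505420 + G(1072)) = ((-886 + 871) + 1611446)*(-505420 + 1764) = (-15 + 1611446)*(-503656) = 1611431*(-503656) = -811606891736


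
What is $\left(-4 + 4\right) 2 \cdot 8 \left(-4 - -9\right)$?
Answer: $0$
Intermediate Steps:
$\left(-4 + 4\right) 2 \cdot 8 \left(-4 - -9\right) = 0 \cdot 2 \cdot 8 \left(-4 + 9\right) = 0 \cdot 8 \cdot 5 = 0 \cdot 5 = 0$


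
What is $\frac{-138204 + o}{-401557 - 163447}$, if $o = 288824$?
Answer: $- \frac{37655}{141251} \approx -0.26658$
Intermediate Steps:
$\frac{-138204 + o}{-401557 - 163447} = \frac{-138204 + 288824}{-401557 - 163447} = \frac{150620}{-565004} = 150620 \left(- \frac{1}{565004}\right) = - \frac{37655}{141251}$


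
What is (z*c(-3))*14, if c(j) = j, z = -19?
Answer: 798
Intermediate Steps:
(z*c(-3))*14 = -19*(-3)*14 = 57*14 = 798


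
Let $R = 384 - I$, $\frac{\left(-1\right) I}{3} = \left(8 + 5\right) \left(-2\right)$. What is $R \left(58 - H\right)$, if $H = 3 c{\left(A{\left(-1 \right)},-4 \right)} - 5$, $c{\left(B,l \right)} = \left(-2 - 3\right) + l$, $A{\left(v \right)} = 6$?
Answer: $27540$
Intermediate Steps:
$I = 78$ ($I = - 3 \left(8 + 5\right) \left(-2\right) = - 3 \cdot 13 \left(-2\right) = \left(-3\right) \left(-26\right) = 78$)
$c{\left(B,l \right)} = -5 + l$
$H = -32$ ($H = 3 \left(-5 - 4\right) - 5 = 3 \left(-9\right) - 5 = -27 - 5 = -32$)
$R = 306$ ($R = 384 - 78 = 306$)
$R \left(58 - H\right) = 306 \left(58 - -32\right) = 306 \left(58 + 32\right) = 306 \cdot 90 = 27540$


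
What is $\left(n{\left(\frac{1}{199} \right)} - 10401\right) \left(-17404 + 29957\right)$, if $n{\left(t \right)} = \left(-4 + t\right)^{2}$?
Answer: $- \frac{5162521372728}{39601} \approx -1.3036 \cdot 10^{8}$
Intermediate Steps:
$\left(n{\left(\frac{1}{199} \right)} - 10401\right) \left(-17404 + 29957\right) = \left(\left(-4 + \frac{1}{199}\right)^{2} - 10401\right) \left(-17404 + 29957\right) = \left(\left(-4 + \frac{1}{199}\right)^{2} - 10401\right) 12553 = \left(\left(- \frac{795}{199}\right)^{2} - 10401\right) 12553 = \left(\frac{632025}{39601} - 10401\right) 12553 = \left(- \frac{411257976}{39601}\right) 12553 = - \frac{5162521372728}{39601}$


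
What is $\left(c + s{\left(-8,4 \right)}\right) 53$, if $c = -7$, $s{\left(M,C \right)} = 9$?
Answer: $106$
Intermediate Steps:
$\left(c + s{\left(-8,4 \right)}\right) 53 = \left(-7 + 9\right) 53 = 2 \cdot 53 = 106$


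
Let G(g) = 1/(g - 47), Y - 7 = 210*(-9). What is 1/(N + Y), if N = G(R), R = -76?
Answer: -123/231610 ≈ -0.00053107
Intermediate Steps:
Y = -1883 (Y = 7 + 210*(-9) = 7 - 1890 = -1883)
G(g) = 1/(-47 + g)
N = -1/123 (N = 1/(-47 - 76) = 1/(-123) = -1/123 ≈ -0.0081301)
1/(N + Y) = 1/(-1/123 - 1883) = 1/(-231610/123) = -123/231610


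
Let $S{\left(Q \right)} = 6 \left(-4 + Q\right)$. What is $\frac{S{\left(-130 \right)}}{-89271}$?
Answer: $\frac{268}{29757} \approx 0.0090063$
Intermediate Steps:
$S{\left(Q \right)} = -24 + 6 Q$
$\frac{S{\left(-130 \right)}}{-89271} = \frac{-24 + 6 \left(-130\right)}{-89271} = \left(-24 - 780\right) \left(- \frac{1}{89271}\right) = \left(-804\right) \left(- \frac{1}{89271}\right) = \frac{268}{29757}$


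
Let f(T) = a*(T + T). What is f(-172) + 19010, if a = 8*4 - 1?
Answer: 8346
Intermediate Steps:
a = 31 (a = 32 - 1 = 31)
f(T) = 62*T (f(T) = 31*(T + T) = 31*(2*T) = 62*T)
f(-172) + 19010 = 62*(-172) + 19010 = -10664 + 19010 = 8346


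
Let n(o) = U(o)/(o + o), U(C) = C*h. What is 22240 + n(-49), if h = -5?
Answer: 44475/2 ≈ 22238.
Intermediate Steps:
U(C) = -5*C (U(C) = C*(-5) = -5*C)
n(o) = -5/2 (n(o) = (-5*o)/(o + o) = (-5*o)/((2*o)) = (-5*o)*(1/(2*o)) = -5/2)
22240 + n(-49) = 22240 - 5/2 = 44475/2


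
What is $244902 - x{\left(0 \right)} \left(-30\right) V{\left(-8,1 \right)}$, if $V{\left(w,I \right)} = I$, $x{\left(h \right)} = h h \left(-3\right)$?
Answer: $244902$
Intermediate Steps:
$x{\left(h \right)} = - 3 h^{2}$ ($x{\left(h \right)} = h^{2} \left(-3\right) = - 3 h^{2}$)
$244902 - x{\left(0 \right)} \left(-30\right) V{\left(-8,1 \right)} = 244902 - - 3 \cdot 0^{2} \left(-30\right) 1 = 244902 - \left(-3\right) 0 \left(-30\right) 1 = 244902 - 0 \left(-30\right) 1 = 244902 - 0 \cdot 1 = 244902 - 0 = 244902 + 0 = 244902$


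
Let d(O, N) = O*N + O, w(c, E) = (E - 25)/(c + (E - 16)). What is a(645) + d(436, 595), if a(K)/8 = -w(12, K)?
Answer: 166562736/641 ≈ 2.5985e+5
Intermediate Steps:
w(c, E) = (-25 + E)/(-16 + E + c) (w(c, E) = (-25 + E)/(c + (-16 + E)) = (-25 + E)/(-16 + E + c))
d(O, N) = O + N*O (d(O, N) = N*O + O = O + N*O)
a(K) = -8*(-25 + K)/(-4 + K) (a(K) = 8*(-(-25 + K)/(-16 + K + 12)) = 8*(-(-25 + K)/(-4 + K)) = -8*(-25 + K)/(-4 + K))
a(645) + d(436, 595) = 8*(25 - 1*645)/(-4 + 645) + 436*(1 + 595) = 8*(25 - 645)/641 + 436*596 = 8*(1/641)*(-620) + 259856 = -4960/641 + 259856 = 166562736/641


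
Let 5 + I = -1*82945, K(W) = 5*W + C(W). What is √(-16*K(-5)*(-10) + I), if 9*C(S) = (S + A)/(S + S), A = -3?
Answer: I*√782422/3 ≈ 294.85*I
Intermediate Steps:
C(S) = (-3 + S)/(18*S) (C(S) = ((S - 3)/(S + S))/9 = ((-3 + S)/((2*S)))/9 = ((-3 + S)*(1/(2*S)))/9 = ((-3 + S)/(2*S))/9 = (-3 + S)/(18*S))
K(W) = 5*W + (-3 + W)/(18*W)
I = -82950 (I = -5 - 1*82945 = -5 - 82945 = -82950)
√(-16*K(-5)*(-10) + I) = √(-8*(-3 - 5 + 90*(-5)²)/(9*(-5))*(-10) - 82950) = √(-8*(-1)*(-3 - 5 + 90*25)/(9*5)*(-10) - 82950) = √(-8*(-1)*(-3 - 5 + 2250)/(9*5)*(-10) - 82950) = √(-8*(-1)*2242/(9*5)*(-10) - 82950) = √(-16*(-1121/45)*(-10) - 82950) = √((17936/45)*(-10) - 82950) = √(-35872/9 - 82950) = √(-782422/9) = I*√782422/3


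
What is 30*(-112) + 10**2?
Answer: -3260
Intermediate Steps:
30*(-112) + 10**2 = -3360 + 100 = -3260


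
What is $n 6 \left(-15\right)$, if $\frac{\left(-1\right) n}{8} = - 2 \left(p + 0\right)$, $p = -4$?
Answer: $5760$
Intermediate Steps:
$n = -64$ ($n = - 8 \left(- 2 \left(-4 + 0\right)\right) = - 8 \left(\left(-2\right) \left(-4\right)\right) = \left(-8\right) 8 = -64$)
$n 6 \left(-15\right) = \left(-64\right) 6 \left(-15\right) = \left(-384\right) \left(-15\right) = 5760$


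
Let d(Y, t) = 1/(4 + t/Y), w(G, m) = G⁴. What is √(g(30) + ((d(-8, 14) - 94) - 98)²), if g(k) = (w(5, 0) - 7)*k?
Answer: 2*√1118479/9 ≈ 235.02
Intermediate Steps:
g(k) = 618*k (g(k) = (5⁴ - 7)*k = (625 - 7)*k = 618*k)
√(g(30) + ((d(-8, 14) - 94) - 98)²) = √(618*30 + ((-8/(14 + 4*(-8)) - 94) - 98)²) = √(18540 + ((-8/(14 - 32) - 94) - 98)²) = √(18540 + ((-8/(-18) - 94) - 98)²) = √(18540 + ((-8*(-1/18) - 94) - 98)²) = √(18540 + ((4/9 - 94) - 98)²) = √(18540 + (-842/9 - 98)²) = √(18540 + (-1724/9)²) = √(18540 + 2972176/81) = √(4473916/81) = 2*√1118479/9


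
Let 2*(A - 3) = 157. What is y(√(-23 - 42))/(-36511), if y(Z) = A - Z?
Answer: -163/73022 + I*√65/36511 ≈ -0.0022322 + 0.00022082*I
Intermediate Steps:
A = 163/2 (A = 3 + (½)*157 = 3 + 157/2 = 163/2 ≈ 81.500)
y(Z) = 163/2 - Z
y(√(-23 - 42))/(-36511) = (163/2 - √(-23 - 42))/(-36511) = (163/2 - √(-65))*(-1/36511) = (163/2 - I*√65)*(-1/36511) = -163/73022 + I*√65/36511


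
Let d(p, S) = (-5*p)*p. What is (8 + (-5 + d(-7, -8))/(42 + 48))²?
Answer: 2209/81 ≈ 27.272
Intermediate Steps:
d(p, S) = -5*p²
(8 + (-5 + d(-7, -8))/(42 + 48))² = (8 + (-5 - 5*(-7)²)/(42 + 48))² = (8 + (-5 - 5*49)/90)² = (8 + (-5 - 245)*(1/90))² = (8 - 250*1/90)² = (8 - 25/9)² = (47/9)² = 2209/81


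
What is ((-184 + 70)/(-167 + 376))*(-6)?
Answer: 36/11 ≈ 3.2727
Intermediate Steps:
((-184 + 70)/(-167 + 376))*(-6) = -114/209*(-6) = -114*1/209*(-6) = -6/11*(-6) = 36/11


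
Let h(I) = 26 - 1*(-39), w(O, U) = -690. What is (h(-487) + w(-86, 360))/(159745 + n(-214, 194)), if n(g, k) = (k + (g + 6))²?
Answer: -625/159941 ≈ -0.0039077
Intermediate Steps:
h(I) = 65 (h(I) = 26 + 39 = 65)
n(g, k) = (6 + g + k)² (n(g, k) = (k + (6 + g))² = (6 + g + k)²)
(h(-487) + w(-86, 360))/(159745 + n(-214, 194)) = (65 - 690)/(159745 + (6 - 214 + 194)²) = -625/(159745 + (-14)²) = -625/(159745 + 196) = -625/159941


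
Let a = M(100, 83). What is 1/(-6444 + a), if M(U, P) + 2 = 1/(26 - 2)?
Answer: -24/154703 ≈ -0.00015514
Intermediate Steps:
M(U, P) = -47/24 (M(U, P) = -2 + 1/(26 - 2) = -2 + 1/24 = -47/24)
a = -47/24 ≈ -1.9583
1/(-6444 + a) = 1/(-6444 - 47/24) = 1/(-154703/24) = -24/154703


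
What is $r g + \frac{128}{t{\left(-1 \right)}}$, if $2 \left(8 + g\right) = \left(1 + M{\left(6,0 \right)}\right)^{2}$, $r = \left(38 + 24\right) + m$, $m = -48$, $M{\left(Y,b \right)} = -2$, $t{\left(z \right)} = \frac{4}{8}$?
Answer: $151$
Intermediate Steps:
$t{\left(z \right)} = \frac{1}{2}$ ($t{\left(z \right)} = 4 \cdot \frac{1}{8} = \frac{1}{2}$)
$r = 14$ ($r = \left(38 + 24\right) - 48 = 62 - 48 = 14$)
$g = - \frac{15}{2}$ ($g = -8 + \frac{\left(1 - 2\right)^{2}}{2} = -8 + \frac{\left(-1\right)^{2}}{2} = -8 + \frac{1}{2} \cdot 1 = -8 + \frac{1}{2} = - \frac{15}{2} \approx -7.5$)
$r g + \frac{128}{t{\left(-1 \right)}} = 14 \left(- \frac{15}{2}\right) + 128 \frac{1}{\frac{1}{2}} = -105 + 128 \cdot 2 = -105 + 256 = 151$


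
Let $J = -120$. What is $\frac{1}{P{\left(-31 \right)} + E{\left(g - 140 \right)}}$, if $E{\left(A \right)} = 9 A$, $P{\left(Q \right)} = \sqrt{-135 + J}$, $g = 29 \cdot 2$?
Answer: $- \frac{246}{181633} - \frac{i \sqrt{255}}{544899} \approx -0.0013544 - 2.9306 \cdot 10^{-5} i$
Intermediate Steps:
$g = 58$
$P{\left(Q \right)} = i \sqrt{255}$ ($P{\left(Q \right)} = \sqrt{-135 - 120} = \sqrt{-255} = i \sqrt{255}$)
$\frac{1}{P{\left(-31 \right)} + E{\left(g - 140 \right)}} = \frac{1}{i \sqrt{255} + 9 \left(58 - 140\right)} = \frac{1}{i \sqrt{255} + 9 \left(-82\right)} = \frac{1}{i \sqrt{255} - 738} = \frac{1}{-738 + i \sqrt{255}}$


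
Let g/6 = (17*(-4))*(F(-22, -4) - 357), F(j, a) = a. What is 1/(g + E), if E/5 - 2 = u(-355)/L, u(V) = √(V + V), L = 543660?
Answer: 870726189589776/128256226274194825603 - 54366*I*√710/128256226274194825603 ≈ 6.789e-6 - 1.1295e-14*I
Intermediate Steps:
u(V) = √2*√V (u(V) = √(2*V) = √2*√V)
E = 10 + I*√710/108732 (E = 10 + 5*((√2*√(-355))/543660) = 10 + 5*((√2*(I*√355))*(1/543660)) = 10 + 5*((I*√710)*(1/543660)) = 10 + 5*(I*√710/543660) = 10 + I*√710/108732 ≈ 10.0 + 0.00024506*I)
g = 147288 (g = 6*((17*(-4))*(-4 - 357)) = 6*(-68*(-361)) = 6*24548 = 147288)
1/(g + E) = 1/(147288 + (10 + I*√710/108732)) = 1/(147298 + I*√710/108732)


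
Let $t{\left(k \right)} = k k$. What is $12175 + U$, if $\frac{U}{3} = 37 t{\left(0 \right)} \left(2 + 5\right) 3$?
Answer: $12175$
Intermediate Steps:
$t{\left(k \right)} = k^{2}$
$U = 0$ ($U = 3 \cdot 37 \cdot 0^{2} \left(2 + 5\right) 3 = 3 \cdot 37 \cdot 0 \cdot 7 \cdot 3 = 3 \cdot 0 \cdot 21 = 3 \cdot 0 = 0$)
$12175 + U = 12175 + 0 = 12175$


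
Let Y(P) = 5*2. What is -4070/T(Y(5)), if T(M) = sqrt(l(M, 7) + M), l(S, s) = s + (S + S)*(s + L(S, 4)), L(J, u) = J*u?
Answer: -370*sqrt(957)/87 ≈ -131.56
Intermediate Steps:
Y(P) = 10
l(S, s) = s + 2*S*(s + 4*S) (l(S, s) = s + (S + S)*(s + S*4) = s + (2*S)*(s + 4*S) = s + 2*S*(s + 4*S))
T(M) = sqrt(7 + 8*M**2 + 15*M) (T(M) = sqrt((7 + 8*M**2 + 2*M*7) + M) = sqrt((7 + 8*M**2 + 14*M) + M) = sqrt(7 + 8*M**2 + 15*M))
-4070/T(Y(5)) = -4070/sqrt(7 + 8*10**2 + 15*10) = -4070/sqrt(7 + 8*100 + 150) = -4070/sqrt(7 + 800 + 150) = -4070*sqrt(957)/957 = -370*sqrt(957)/87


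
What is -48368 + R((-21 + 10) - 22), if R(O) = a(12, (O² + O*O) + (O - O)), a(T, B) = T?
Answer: -48356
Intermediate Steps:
R(O) = 12
-48368 + R((-21 + 10) - 22) = -48368 + 12 = -48356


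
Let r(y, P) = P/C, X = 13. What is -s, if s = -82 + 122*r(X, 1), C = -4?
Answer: 225/2 ≈ 112.50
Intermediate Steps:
r(y, P) = -P/4 (r(y, P) = P/(-4) = P*(-1/4) = -P/4)
s = -225/2 (s = -82 + 122*(-1/4*1) = -82 + 122*(-1/4) = -82 - 61/2 = -225/2 ≈ -112.50)
-s = -1*(-225/2) = 225/2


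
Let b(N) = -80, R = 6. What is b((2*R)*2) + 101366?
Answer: 101286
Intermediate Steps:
b((2*R)*2) + 101366 = -80 + 101366 = 101286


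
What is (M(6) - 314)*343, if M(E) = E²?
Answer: -95354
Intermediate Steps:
(M(6) - 314)*343 = (6² - 314)*343 = (36 - 314)*343 = -278*343 = -95354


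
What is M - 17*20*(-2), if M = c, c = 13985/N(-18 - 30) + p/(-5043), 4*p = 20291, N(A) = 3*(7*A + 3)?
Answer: 4466955637/6717276 ≈ 665.00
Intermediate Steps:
N(A) = 9 + 21*A (N(A) = 3*(3 + 7*A) = 9 + 21*A)
p = 20291/4 (p = (¼)*20291 = 20291/4 ≈ 5072.8)
c = -100792043/6717276 (c = 13985/(9 + 21*(-18 - 30)) + (20291/4)/(-5043) = 13985/(9 + 21*(-48)) + (20291/4)*(-1/5043) = 13985/(9 - 1008) - 20291/20172 = 13985/(-999) - 20291/20172 = 13985*(-1/999) - 20291/20172 = -13985/999 - 20291/20172 = -100792043/6717276 ≈ -15.005)
M = -100792043/6717276 ≈ -15.005
M - 17*20*(-2) = -100792043/6717276 - 17*20*(-2) = -100792043/6717276 - 340*(-2) = -100792043/6717276 + 680 = 4466955637/6717276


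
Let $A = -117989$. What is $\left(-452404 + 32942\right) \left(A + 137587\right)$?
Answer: $-8220616276$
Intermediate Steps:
$\left(-452404 + 32942\right) \left(A + 137587\right) = \left(-452404 + 32942\right) \left(-117989 + 137587\right) = \left(-419462\right) 19598 = -8220616276$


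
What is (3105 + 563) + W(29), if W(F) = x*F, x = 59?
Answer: 5379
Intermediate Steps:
W(F) = 59*F
(3105 + 563) + W(29) = (3105 + 563) + 59*29 = 3668 + 1711 = 5379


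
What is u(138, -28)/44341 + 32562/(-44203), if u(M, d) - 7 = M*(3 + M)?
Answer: -583420247/1960005223 ≈ -0.29766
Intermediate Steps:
u(M, d) = 7 + M*(3 + M)
u(138, -28)/44341 + 32562/(-44203) = (7 + 138**2 + 3*138)/44341 + 32562/(-44203) = (7 + 19044 + 414)*(1/44341) + 32562*(-1/44203) = 19465*(1/44341) - 32562/44203 = 19465/44341 - 32562/44203 = -583420247/1960005223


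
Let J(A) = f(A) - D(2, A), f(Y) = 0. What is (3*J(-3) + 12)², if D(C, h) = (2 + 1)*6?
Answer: 1764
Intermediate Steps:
D(C, h) = 18 (D(C, h) = 3*6 = 18)
J(A) = -18 (J(A) = 0 - 1*18 = 0 - 18 = -18)
(3*J(-3) + 12)² = (3*(-18) + 12)² = (-54 + 12)² = (-42)² = 1764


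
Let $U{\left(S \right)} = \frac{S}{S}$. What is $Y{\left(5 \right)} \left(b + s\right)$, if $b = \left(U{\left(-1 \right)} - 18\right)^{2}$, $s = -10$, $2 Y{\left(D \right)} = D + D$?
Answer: $1395$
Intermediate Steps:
$U{\left(S \right)} = 1$
$Y{\left(D \right)} = D$ ($Y{\left(D \right)} = \frac{D + D}{2} = \frac{2 D}{2} = D$)
$b = 289$ ($b = \left(1 - 18\right)^{2} = \left(-17\right)^{2} = 289$)
$Y{\left(5 \right)} \left(b + s\right) = 5 \left(289 - 10\right) = 5 \cdot 279 = 1395$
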